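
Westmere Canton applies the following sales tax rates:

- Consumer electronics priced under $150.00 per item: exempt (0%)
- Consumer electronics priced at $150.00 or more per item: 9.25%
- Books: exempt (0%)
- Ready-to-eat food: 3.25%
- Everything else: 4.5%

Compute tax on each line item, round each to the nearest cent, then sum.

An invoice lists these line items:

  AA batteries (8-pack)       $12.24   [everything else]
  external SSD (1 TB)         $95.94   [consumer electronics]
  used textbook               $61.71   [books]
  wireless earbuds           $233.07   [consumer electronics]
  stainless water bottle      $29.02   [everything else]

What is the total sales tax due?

$23.42

AA batteries (8-pack) $12.24: everything else → 4.5% → $0.55
External SSD (1 TB) $95.94: consumer electronics, under $150.00 → 0% → $0.00
Used textbook $61.71: books → 0% → $0.00
Wireless earbuds $233.07: consumer electronics, $150.00 or more → 9.25% → $21.56
Stainless water bottle $29.02: everything else → 4.5% → $1.31
Total tax = $0.55 + $21.56 + $1.31 = $23.42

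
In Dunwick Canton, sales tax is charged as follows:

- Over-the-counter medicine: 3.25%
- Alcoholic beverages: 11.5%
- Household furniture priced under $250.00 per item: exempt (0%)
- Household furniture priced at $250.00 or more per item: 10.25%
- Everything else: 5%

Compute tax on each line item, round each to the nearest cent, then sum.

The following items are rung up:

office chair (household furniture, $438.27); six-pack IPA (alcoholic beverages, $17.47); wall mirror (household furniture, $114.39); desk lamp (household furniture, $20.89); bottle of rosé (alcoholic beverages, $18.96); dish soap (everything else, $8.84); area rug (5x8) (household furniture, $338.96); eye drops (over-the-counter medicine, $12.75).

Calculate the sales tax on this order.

Office chair $438.27: household furniture, $250.00 or more → 10.25% → $44.92
Six-pack IPA $17.47: alcoholic beverages → 11.5% → $2.01
Wall mirror $114.39: household furniture, under $250.00 → 0% → $0.00
Desk lamp $20.89: household furniture, under $250.00 → 0% → $0.00
Bottle of rosé $18.96: alcoholic beverages → 11.5% → $2.18
Dish soap $8.84: everything else → 5% → $0.44
Area rug (5x8) $338.96: household furniture, $250.00 or more → 10.25% → $34.74
Eye drops $12.75: over-the-counter medicine → 3.25% → $0.41
Total tax = $44.92 + $2.01 + $2.18 + $0.44 + $34.74 + $0.41 = $84.70

$84.70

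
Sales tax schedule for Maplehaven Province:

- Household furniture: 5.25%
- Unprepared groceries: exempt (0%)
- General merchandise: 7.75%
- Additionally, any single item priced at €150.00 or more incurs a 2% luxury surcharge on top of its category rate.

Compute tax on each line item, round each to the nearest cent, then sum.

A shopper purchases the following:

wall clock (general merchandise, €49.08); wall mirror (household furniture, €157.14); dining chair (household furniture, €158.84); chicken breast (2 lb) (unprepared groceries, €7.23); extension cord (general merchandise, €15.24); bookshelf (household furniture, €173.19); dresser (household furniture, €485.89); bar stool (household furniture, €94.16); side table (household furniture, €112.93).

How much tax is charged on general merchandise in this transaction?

€4.98

Wall clock €49.08: general merchandise → 7.75% → €3.80
Extension cord €15.24: general merchandise → 7.75% → €1.18
Tax on general merchandise = €3.80 + €1.18 = €4.98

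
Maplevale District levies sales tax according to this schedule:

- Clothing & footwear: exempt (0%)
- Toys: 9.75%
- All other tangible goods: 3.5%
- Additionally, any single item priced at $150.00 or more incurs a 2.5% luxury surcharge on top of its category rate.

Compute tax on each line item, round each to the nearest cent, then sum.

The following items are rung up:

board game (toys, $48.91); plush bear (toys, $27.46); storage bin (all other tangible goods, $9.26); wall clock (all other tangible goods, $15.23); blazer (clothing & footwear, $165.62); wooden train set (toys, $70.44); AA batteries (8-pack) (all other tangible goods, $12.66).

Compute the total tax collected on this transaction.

$19.75

Board game $48.91: toys → 9.75% → $4.77
Plush bear $27.46: toys → 9.75% → $2.68
Storage bin $9.26: all other tangible goods → 3.5% → $0.32
Wall clock $15.23: all other tangible goods → 3.5% → $0.53
Blazer $165.62: clothing & footwear → 0% + 2.5% surcharge = 2.5% → $4.14
Wooden train set $70.44: toys → 9.75% → $6.87
AA batteries (8-pack) $12.66: all other tangible goods → 3.5% → $0.44
Total tax = $4.77 + $2.68 + $0.32 + $0.53 + $4.14 + $6.87 + $0.44 = $19.75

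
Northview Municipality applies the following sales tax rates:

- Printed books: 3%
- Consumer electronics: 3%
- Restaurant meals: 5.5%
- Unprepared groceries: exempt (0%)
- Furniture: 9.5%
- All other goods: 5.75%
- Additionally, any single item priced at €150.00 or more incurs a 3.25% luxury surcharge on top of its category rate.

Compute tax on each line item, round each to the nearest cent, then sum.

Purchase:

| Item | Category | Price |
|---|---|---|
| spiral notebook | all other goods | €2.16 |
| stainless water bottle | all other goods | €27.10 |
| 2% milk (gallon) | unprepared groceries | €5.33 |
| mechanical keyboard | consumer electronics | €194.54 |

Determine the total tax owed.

€13.84

Spiral notebook €2.16: all other goods → 5.75% → €0.12
Stainless water bottle €27.10: all other goods → 5.75% → €1.56
2% milk (gallon) €5.33: unprepared groceries → 0% → €0.00
Mechanical keyboard €194.54: consumer electronics → 3% + 3.25% surcharge = 6.25% → €12.16
Total tax = €0.12 + €1.56 + €12.16 = €13.84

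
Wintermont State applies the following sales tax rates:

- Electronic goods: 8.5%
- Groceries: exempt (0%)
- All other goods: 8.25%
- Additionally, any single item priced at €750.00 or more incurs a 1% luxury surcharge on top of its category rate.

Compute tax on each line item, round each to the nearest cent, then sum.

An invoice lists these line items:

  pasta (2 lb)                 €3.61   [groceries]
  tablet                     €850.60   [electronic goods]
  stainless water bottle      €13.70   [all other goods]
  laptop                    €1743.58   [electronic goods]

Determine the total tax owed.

€247.58

Pasta (2 lb) €3.61: groceries → 0% → €0.00
Tablet €850.60: electronic goods → 8.5% + 1% surcharge = 9.5% → €80.81
Stainless water bottle €13.70: all other goods → 8.25% → €1.13
Laptop €1743.58: electronic goods → 8.5% + 1% surcharge = 9.5% → €165.64
Total tax = €80.81 + €1.13 + €165.64 = €247.58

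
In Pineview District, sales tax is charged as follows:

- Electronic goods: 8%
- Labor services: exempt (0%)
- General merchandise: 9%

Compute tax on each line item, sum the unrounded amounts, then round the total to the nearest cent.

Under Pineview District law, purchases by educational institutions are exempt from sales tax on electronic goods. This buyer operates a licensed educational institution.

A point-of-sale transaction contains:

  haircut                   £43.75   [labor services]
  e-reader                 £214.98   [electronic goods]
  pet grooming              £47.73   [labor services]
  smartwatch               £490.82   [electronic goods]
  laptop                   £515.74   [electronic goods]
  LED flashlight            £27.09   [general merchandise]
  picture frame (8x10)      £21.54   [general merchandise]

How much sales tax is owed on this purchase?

Haircut £43.75: labor services → 0% → £0.00
E-reader £214.98: electronic goods, buyer-exempt → 0% → £0.00
Pet grooming £47.73: labor services → 0% → £0.00
Smartwatch £490.82: electronic goods, buyer-exempt → 0% → £0.00
Laptop £515.74: electronic goods, buyer-exempt → 0% → £0.00
LED flashlight £27.09: general merchandise → 9% → £2.4381
Picture frame (8x10) £21.54: general merchandise → 9% → £1.9386
Unrounded tax sum = £4.3767 → £4.38

£4.38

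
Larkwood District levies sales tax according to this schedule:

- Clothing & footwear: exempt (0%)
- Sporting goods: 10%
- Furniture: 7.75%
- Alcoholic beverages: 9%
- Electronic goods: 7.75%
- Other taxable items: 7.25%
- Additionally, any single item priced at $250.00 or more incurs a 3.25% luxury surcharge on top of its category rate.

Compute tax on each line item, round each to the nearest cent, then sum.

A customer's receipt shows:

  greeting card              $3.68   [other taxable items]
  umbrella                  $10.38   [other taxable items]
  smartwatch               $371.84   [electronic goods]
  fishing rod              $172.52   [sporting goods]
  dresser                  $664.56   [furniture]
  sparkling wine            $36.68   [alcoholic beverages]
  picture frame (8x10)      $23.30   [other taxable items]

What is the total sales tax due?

$137.26

Greeting card $3.68: other taxable items → 7.25% → $0.27
Umbrella $10.38: other taxable items → 7.25% → $0.75
Smartwatch $371.84: electronic goods → 7.75% + 3.25% surcharge = 11% → $40.90
Fishing rod $172.52: sporting goods → 10% → $17.25
Dresser $664.56: furniture → 7.75% + 3.25% surcharge = 11% → $73.10
Sparkling wine $36.68: alcoholic beverages → 9% → $3.30
Picture frame (8x10) $23.30: other taxable items → 7.25% → $1.69
Total tax = $0.27 + $0.75 + $40.90 + $17.25 + $73.10 + $3.30 + $1.69 = $137.26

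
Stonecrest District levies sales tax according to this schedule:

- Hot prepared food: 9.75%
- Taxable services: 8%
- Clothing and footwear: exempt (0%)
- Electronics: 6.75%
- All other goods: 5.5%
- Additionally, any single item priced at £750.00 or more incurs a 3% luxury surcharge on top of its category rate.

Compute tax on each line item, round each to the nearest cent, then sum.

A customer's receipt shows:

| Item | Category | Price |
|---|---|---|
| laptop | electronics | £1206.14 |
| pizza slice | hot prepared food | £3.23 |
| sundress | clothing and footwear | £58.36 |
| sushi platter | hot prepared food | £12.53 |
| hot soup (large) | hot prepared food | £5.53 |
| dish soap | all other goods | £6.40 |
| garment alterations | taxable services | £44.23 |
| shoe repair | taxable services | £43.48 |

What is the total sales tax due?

£127.04

Laptop £1206.14: electronics → 6.75% + 3% surcharge = 9.75% → £117.60
Pizza slice £3.23: hot prepared food → 9.75% → £0.31
Sundress £58.36: clothing and footwear → 0% → £0.00
Sushi platter £12.53: hot prepared food → 9.75% → £1.22
Hot soup (large) £5.53: hot prepared food → 9.75% → £0.54
Dish soap £6.40: all other goods → 5.5% → £0.35
Garment alterations £44.23: taxable services → 8% → £3.54
Shoe repair £43.48: taxable services → 8% → £3.48
Total tax = £117.60 + £0.31 + £1.22 + £0.54 + £0.35 + £3.54 + £3.48 = £127.04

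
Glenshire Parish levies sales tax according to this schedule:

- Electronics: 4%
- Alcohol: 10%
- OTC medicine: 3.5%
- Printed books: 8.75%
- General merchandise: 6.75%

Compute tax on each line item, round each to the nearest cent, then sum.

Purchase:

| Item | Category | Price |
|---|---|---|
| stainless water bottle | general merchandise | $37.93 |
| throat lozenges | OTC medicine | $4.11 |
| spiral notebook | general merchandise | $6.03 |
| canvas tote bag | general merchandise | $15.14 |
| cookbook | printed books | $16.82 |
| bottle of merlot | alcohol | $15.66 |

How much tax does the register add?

$7.17

Stainless water bottle $37.93: general merchandise → 6.75% → $2.56
Throat lozenges $4.11: OTC medicine → 3.5% → $0.14
Spiral notebook $6.03: general merchandise → 6.75% → $0.41
Canvas tote bag $15.14: general merchandise → 6.75% → $1.02
Cookbook $16.82: printed books → 8.75% → $1.47
Bottle of merlot $15.66: alcohol → 10% → $1.57
Total tax = $2.56 + $0.14 + $0.41 + $1.02 + $1.47 + $1.57 = $7.17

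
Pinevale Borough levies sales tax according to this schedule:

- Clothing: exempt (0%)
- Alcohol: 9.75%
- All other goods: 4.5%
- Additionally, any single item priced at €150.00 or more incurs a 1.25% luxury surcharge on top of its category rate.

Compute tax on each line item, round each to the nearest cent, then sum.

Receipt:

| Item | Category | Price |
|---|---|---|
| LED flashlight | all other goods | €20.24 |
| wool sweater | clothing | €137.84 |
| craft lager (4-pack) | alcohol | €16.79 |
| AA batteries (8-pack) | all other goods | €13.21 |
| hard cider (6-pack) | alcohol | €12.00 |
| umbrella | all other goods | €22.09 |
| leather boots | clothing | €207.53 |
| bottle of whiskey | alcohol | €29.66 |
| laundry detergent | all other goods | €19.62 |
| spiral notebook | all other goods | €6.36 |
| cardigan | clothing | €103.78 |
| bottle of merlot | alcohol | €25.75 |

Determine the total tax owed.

LED flashlight €20.24: all other goods → 4.5% → €0.91
Wool sweater €137.84: clothing → 0% → €0.00
Craft lager (4-pack) €16.79: alcohol → 9.75% → €1.64
AA batteries (8-pack) €13.21: all other goods → 4.5% → €0.59
Hard cider (6-pack) €12.00: alcohol → 9.75% → €1.17
Umbrella €22.09: all other goods → 4.5% → €0.99
Leather boots €207.53: clothing → 0% + 1.25% surcharge = 1.25% → €2.59
Bottle of whiskey €29.66: alcohol → 9.75% → €2.89
Laundry detergent €19.62: all other goods → 4.5% → €0.88
Spiral notebook €6.36: all other goods → 4.5% → €0.29
Cardigan €103.78: clothing → 0% → €0.00
Bottle of merlot €25.75: alcohol → 9.75% → €2.51
Total tax = €0.91 + €1.64 + €0.59 + €1.17 + €0.99 + €2.59 + €2.89 + €0.88 + €0.29 + €2.51 = €14.46

€14.46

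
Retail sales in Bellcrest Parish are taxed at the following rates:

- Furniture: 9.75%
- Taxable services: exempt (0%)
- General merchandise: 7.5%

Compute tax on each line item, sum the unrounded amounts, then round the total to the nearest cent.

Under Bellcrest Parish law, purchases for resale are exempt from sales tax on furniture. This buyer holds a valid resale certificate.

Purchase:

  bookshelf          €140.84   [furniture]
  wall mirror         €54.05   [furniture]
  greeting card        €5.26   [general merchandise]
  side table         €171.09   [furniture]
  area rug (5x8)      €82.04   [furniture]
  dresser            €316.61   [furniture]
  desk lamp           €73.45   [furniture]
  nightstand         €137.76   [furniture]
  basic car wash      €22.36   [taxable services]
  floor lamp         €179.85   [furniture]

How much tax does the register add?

Bookshelf €140.84: furniture, buyer-exempt → 0% → €0.00
Wall mirror €54.05: furniture, buyer-exempt → 0% → €0.00
Greeting card €5.26: general merchandise → 7.5% → €0.3945
Side table €171.09: furniture, buyer-exempt → 0% → €0.00
Area rug (5x8) €82.04: furniture, buyer-exempt → 0% → €0.00
Dresser €316.61: furniture, buyer-exempt → 0% → €0.00
Desk lamp €73.45: furniture, buyer-exempt → 0% → €0.00
Nightstand €137.76: furniture, buyer-exempt → 0% → €0.00
Basic car wash €22.36: taxable services → 0% → €0.00
Floor lamp €179.85: furniture, buyer-exempt → 0% → €0.00
Unrounded tax sum = €0.3945 → €0.39

€0.39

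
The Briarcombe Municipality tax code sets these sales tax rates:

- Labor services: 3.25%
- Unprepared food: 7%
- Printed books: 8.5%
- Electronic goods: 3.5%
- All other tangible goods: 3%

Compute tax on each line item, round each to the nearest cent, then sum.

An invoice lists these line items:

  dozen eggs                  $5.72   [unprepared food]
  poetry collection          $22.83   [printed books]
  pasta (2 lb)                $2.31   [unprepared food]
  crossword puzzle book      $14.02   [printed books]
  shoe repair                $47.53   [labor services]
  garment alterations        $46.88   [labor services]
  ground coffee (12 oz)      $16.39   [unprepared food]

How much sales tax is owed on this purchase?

$7.90

Dozen eggs $5.72: unprepared food → 7% → $0.40
Poetry collection $22.83: printed books → 8.5% → $1.94
Pasta (2 lb) $2.31: unprepared food → 7% → $0.16
Crossword puzzle book $14.02: printed books → 8.5% → $1.19
Shoe repair $47.53: labor services → 3.25% → $1.54
Garment alterations $46.88: labor services → 3.25% → $1.52
Ground coffee (12 oz) $16.39: unprepared food → 7% → $1.15
Total tax = $0.40 + $1.94 + $0.16 + $1.19 + $1.54 + $1.52 + $1.15 = $7.90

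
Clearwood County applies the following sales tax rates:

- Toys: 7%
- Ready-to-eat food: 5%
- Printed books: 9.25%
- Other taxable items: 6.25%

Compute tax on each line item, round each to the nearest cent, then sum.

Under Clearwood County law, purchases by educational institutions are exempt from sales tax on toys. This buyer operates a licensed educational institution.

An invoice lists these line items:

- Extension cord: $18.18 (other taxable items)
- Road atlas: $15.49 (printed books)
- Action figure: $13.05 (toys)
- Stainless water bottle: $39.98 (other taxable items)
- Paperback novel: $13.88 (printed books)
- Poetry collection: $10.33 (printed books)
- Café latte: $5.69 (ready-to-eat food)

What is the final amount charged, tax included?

Extension cord $18.18: other taxable items → 6.25% → $1.14
Road atlas $15.49: printed books → 9.25% → $1.43
Action figure $13.05: toys, buyer-exempt → 0% → $0.00
Stainless water bottle $39.98: other taxable items → 6.25% → $2.50
Paperback novel $13.88: printed books → 9.25% → $1.28
Poetry collection $10.33: printed books → 9.25% → $0.96
Café latte $5.69: ready-to-eat food → 5% → $0.28
Subtotal = $116.60; tax = $7.59; total due = $124.19

$124.19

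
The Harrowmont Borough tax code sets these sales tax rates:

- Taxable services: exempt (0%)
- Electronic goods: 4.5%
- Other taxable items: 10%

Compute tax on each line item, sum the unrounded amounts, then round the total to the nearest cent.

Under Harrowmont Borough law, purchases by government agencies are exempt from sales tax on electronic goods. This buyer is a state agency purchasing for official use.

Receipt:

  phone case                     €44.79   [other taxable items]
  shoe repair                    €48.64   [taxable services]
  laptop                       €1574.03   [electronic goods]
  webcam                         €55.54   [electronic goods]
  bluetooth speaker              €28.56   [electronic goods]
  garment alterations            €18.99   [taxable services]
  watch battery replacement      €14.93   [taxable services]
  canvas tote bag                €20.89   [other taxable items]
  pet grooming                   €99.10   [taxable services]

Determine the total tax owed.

Phone case €44.79: other taxable items → 10% → €4.479
Shoe repair €48.64: taxable services → 0% → €0.00
Laptop €1574.03: electronic goods, buyer-exempt → 0% → €0.00
Webcam €55.54: electronic goods, buyer-exempt → 0% → €0.00
Bluetooth speaker €28.56: electronic goods, buyer-exempt → 0% → €0.00
Garment alterations €18.99: taxable services → 0% → €0.00
Watch battery replacement €14.93: taxable services → 0% → €0.00
Canvas tote bag €20.89: other taxable items → 10% → €2.089
Pet grooming €99.10: taxable services → 0% → €0.00
Unrounded tax sum = €6.568 → €6.57

€6.57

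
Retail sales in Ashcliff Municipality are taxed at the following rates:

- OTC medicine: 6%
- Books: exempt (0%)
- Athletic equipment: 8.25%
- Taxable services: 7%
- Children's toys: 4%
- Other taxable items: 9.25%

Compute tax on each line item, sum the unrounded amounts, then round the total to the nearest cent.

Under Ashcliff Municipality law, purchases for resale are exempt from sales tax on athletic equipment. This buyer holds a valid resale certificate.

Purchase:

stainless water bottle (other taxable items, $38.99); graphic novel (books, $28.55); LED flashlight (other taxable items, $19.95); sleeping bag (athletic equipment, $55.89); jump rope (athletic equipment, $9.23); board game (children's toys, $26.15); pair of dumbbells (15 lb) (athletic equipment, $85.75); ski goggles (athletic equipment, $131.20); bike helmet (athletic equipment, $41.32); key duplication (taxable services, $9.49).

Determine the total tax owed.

$7.16

Stainless water bottle $38.99: other taxable items → 9.25% → $3.606575
Graphic novel $28.55: books → 0% → $0.00
LED flashlight $19.95: other taxable items → 9.25% → $1.845375
Sleeping bag $55.89: athletic equipment, buyer-exempt → 0% → $0.00
Jump rope $9.23: athletic equipment, buyer-exempt → 0% → $0.00
Board game $26.15: children's toys → 4% → $1.046
Pair of dumbbells (15 lb) $85.75: athletic equipment, buyer-exempt → 0% → $0.00
Ski goggles $131.20: athletic equipment, buyer-exempt → 0% → $0.00
Bike helmet $41.32: athletic equipment, buyer-exempt → 0% → $0.00
Key duplication $9.49: taxable services → 7% → $0.6643
Unrounded tax sum = $7.16225 → $7.16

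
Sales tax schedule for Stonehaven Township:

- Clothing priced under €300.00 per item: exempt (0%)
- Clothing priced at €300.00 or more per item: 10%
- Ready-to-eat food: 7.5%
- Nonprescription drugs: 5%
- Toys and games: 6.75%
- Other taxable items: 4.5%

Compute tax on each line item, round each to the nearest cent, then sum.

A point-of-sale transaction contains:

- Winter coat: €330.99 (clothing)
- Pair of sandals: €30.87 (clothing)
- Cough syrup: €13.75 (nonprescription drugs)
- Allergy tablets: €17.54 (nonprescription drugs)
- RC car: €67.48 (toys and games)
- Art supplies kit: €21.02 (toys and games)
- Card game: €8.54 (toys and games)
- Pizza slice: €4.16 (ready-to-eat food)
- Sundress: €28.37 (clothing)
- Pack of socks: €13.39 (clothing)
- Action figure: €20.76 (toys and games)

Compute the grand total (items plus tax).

€599.80

Winter coat €330.99: clothing, €300.00 or more → 10% → €33.10
Pair of sandals €30.87: clothing, under €300.00 → 0% → €0.00
Cough syrup €13.75: nonprescription drugs → 5% → €0.69
Allergy tablets €17.54: nonprescription drugs → 5% → €0.88
RC car €67.48: toys and games → 6.75% → €4.55
Art supplies kit €21.02: toys and games → 6.75% → €1.42
Card game €8.54: toys and games → 6.75% → €0.58
Pizza slice €4.16: ready-to-eat food → 7.5% → €0.31
Sundress €28.37: clothing, under €300.00 → 0% → €0.00
Pack of socks €13.39: clothing, under €300.00 → 0% → €0.00
Action figure €20.76: toys and games → 6.75% → €1.40
Subtotal = €556.87; tax = €42.93; total due = €599.80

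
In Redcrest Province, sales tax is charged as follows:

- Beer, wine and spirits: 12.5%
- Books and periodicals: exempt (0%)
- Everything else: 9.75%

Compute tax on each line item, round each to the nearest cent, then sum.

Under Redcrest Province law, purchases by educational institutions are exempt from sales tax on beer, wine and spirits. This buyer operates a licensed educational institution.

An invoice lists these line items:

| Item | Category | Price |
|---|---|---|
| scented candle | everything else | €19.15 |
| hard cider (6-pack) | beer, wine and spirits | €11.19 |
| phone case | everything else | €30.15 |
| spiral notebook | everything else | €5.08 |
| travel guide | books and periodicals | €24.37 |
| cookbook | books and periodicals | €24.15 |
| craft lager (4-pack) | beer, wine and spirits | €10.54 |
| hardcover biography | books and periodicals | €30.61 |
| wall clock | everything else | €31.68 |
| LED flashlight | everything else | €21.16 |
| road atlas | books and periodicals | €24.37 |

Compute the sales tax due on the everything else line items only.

€10.46

Scented candle €19.15: everything else → 9.75% → €1.87
Phone case €30.15: everything else → 9.75% → €2.94
Spiral notebook €5.08: everything else → 9.75% → €0.50
Wall clock €31.68: everything else → 9.75% → €3.09
LED flashlight €21.16: everything else → 9.75% → €2.06
Tax on everything else = €1.87 + €2.94 + €0.50 + €3.09 + €2.06 = €10.46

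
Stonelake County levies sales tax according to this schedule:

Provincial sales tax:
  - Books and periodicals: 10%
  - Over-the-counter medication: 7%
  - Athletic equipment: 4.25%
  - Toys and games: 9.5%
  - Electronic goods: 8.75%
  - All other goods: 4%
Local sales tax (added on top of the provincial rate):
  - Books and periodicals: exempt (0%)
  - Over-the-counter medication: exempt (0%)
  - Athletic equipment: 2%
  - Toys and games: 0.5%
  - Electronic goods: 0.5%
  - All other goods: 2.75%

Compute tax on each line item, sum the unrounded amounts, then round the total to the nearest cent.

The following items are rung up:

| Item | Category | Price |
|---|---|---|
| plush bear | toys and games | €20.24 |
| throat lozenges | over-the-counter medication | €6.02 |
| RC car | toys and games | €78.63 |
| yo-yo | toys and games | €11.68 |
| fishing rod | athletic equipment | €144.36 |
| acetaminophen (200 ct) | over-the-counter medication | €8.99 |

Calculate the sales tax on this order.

€21.13

Plush bear €20.24: toys and games → 9.5% + 0.5% local = 10% → €2.024
Throat lozenges €6.02: over-the-counter medication → 7% + 0% local = 7% → €0.4214
RC car €78.63: toys and games → 9.5% + 0.5% local = 10% → €7.863
Yo-yo €11.68: toys and games → 9.5% + 0.5% local = 10% → €1.168
Fishing rod €144.36: athletic equipment → 4.25% + 2% local = 6.25% → €9.0225
Acetaminophen (200 ct) €8.99: over-the-counter medication → 7% + 0% local = 7% → €0.6293
Unrounded tax sum = €21.1282 → €21.13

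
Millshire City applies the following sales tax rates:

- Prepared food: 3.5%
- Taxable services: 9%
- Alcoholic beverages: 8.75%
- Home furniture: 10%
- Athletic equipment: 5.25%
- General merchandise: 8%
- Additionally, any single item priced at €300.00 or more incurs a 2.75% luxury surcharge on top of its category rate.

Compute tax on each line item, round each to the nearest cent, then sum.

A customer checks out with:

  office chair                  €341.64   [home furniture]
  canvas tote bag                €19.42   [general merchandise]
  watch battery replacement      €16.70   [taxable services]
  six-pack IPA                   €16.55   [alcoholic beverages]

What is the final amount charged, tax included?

Office chair €341.64: home furniture → 10% + 2.75% surcharge = 12.75% → €43.56
Canvas tote bag €19.42: general merchandise → 8% → €1.55
Watch battery replacement €16.70: taxable services → 9% → €1.50
Six-pack IPA €16.55: alcoholic beverages → 8.75% → €1.45
Subtotal = €394.31; tax = €48.06; total due = €442.37

€442.37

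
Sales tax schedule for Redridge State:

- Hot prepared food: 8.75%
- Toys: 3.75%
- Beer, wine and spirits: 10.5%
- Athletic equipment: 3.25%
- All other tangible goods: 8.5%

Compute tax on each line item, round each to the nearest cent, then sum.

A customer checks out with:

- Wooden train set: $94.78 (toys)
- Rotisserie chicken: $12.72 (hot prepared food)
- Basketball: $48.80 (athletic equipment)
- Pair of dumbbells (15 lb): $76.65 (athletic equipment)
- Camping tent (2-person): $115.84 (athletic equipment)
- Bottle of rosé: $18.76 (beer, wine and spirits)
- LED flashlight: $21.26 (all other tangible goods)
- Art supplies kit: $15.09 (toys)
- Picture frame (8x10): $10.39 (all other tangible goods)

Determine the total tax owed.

$17.73

Wooden train set $94.78: toys → 3.75% → $3.55
Rotisserie chicken $12.72: hot prepared food → 8.75% → $1.11
Basketball $48.80: athletic equipment → 3.25% → $1.59
Pair of dumbbells (15 lb) $76.65: athletic equipment → 3.25% → $2.49
Camping tent (2-person) $115.84: athletic equipment → 3.25% → $3.76
Bottle of rosé $18.76: beer, wine and spirits → 10.5% → $1.97
LED flashlight $21.26: all other tangible goods → 8.5% → $1.81
Art supplies kit $15.09: toys → 3.75% → $0.57
Picture frame (8x10) $10.39: all other tangible goods → 8.5% → $0.88
Total tax = $3.55 + $1.11 + $1.59 + $2.49 + $3.76 + $1.97 + $1.81 + $0.57 + $0.88 = $17.73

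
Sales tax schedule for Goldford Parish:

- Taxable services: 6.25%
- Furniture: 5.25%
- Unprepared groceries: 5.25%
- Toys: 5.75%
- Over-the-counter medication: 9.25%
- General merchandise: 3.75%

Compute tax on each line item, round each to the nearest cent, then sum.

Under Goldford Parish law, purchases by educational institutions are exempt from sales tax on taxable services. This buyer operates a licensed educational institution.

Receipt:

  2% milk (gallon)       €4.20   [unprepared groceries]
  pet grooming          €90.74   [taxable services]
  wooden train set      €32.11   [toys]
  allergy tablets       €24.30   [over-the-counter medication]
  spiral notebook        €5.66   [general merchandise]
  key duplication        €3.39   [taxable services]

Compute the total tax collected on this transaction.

€4.53

2% milk (gallon) €4.20: unprepared groceries → 5.25% → €0.22
Pet grooming €90.74: taxable services, buyer-exempt → 0% → €0.00
Wooden train set €32.11: toys → 5.75% → €1.85
Allergy tablets €24.30: over-the-counter medication → 9.25% → €2.25
Spiral notebook €5.66: general merchandise → 3.75% → €0.21
Key duplication €3.39: taxable services, buyer-exempt → 0% → €0.00
Total tax = €0.22 + €1.85 + €2.25 + €0.21 = €4.53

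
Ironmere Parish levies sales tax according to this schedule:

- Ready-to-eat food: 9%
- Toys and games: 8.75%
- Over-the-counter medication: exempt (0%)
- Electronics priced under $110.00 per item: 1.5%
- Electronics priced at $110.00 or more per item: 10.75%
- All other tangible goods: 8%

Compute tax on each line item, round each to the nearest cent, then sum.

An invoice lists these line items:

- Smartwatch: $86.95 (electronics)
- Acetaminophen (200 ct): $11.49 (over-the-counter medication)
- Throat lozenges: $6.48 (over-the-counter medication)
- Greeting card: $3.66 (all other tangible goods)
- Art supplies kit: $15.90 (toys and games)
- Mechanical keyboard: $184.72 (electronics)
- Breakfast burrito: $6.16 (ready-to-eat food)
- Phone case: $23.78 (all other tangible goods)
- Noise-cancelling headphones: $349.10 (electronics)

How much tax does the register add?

$62.82

Smartwatch $86.95: electronics, under $110.00 → 1.5% → $1.30
Acetaminophen (200 ct) $11.49: over-the-counter medication → 0% → $0.00
Throat lozenges $6.48: over-the-counter medication → 0% → $0.00
Greeting card $3.66: all other tangible goods → 8% → $0.29
Art supplies kit $15.90: toys and games → 8.75% → $1.39
Mechanical keyboard $184.72: electronics, $110.00 or more → 10.75% → $19.86
Breakfast burrito $6.16: ready-to-eat food → 9% → $0.55
Phone case $23.78: all other tangible goods → 8% → $1.90
Noise-cancelling headphones $349.10: electronics, $110.00 or more → 10.75% → $37.53
Total tax = $1.30 + $0.29 + $1.39 + $19.86 + $0.55 + $1.90 + $37.53 = $62.82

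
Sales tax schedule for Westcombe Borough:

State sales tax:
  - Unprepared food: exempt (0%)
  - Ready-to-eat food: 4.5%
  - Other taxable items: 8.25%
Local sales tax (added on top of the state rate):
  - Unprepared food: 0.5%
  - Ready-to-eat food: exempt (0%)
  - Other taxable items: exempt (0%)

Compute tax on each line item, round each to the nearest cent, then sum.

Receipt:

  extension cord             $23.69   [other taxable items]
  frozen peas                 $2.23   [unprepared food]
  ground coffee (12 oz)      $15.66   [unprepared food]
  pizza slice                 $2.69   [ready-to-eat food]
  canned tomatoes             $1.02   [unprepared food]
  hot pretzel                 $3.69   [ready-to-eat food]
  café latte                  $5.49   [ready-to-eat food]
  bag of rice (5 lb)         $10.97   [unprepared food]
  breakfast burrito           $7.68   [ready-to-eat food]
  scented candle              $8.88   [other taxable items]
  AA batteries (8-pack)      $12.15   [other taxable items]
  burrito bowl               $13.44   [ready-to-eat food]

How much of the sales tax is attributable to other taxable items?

$3.68

Extension cord $23.69: other taxable items → 8.25% + 0% local = 8.25% → $1.95
Scented candle $8.88: other taxable items → 8.25% + 0% local = 8.25% → $0.73
AA batteries (8-pack) $12.15: other taxable items → 8.25% + 0% local = 8.25% → $1.00
Tax on other taxable items = $1.95 + $0.73 + $1.00 = $3.68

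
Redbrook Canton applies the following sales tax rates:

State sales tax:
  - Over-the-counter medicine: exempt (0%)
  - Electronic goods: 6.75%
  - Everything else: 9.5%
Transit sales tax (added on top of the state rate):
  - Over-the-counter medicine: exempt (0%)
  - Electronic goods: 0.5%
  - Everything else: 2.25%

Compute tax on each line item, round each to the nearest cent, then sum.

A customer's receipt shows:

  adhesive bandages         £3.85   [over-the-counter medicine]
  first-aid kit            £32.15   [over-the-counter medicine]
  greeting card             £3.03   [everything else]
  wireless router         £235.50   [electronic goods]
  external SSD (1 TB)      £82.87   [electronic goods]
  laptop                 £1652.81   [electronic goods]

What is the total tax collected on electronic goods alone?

Wireless router £235.50: electronic goods → 6.75% + 0.5% transit = 7.25% → £17.07
External SSD (1 TB) £82.87: electronic goods → 6.75% + 0.5% transit = 7.25% → £6.01
Laptop £1652.81: electronic goods → 6.75% + 0.5% transit = 7.25% → £119.83
Tax on electronic goods = £17.07 + £6.01 + £119.83 = £142.91

£142.91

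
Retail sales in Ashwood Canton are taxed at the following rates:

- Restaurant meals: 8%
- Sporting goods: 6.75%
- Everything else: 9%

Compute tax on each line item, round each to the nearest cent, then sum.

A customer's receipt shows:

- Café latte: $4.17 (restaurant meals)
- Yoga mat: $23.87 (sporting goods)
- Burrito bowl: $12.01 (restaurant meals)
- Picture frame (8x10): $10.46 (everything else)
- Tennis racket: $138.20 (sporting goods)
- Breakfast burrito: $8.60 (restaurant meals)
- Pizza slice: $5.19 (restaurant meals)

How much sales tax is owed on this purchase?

$14.28

Café latte $4.17: restaurant meals → 8% → $0.33
Yoga mat $23.87: sporting goods → 6.75% → $1.61
Burrito bowl $12.01: restaurant meals → 8% → $0.96
Picture frame (8x10) $10.46: everything else → 9% → $0.94
Tennis racket $138.20: sporting goods → 6.75% → $9.33
Breakfast burrito $8.60: restaurant meals → 8% → $0.69
Pizza slice $5.19: restaurant meals → 8% → $0.42
Total tax = $0.33 + $1.61 + $0.96 + $0.94 + $9.33 + $0.69 + $0.42 = $14.28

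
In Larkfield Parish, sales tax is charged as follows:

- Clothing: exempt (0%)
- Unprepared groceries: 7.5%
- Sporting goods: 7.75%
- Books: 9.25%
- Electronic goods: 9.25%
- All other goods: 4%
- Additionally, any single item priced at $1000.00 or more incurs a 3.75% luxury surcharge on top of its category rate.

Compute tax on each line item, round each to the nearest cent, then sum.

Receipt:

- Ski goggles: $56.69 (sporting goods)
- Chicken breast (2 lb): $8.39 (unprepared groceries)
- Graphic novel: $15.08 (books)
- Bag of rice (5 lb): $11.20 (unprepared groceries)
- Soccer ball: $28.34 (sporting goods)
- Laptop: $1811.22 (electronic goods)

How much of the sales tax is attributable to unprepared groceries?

Chicken breast (2 lb) $8.39: unprepared groceries → 7.5% → $0.63
Bag of rice (5 lb) $11.20: unprepared groceries → 7.5% → $0.84
Tax on unprepared groceries = $0.63 + $0.84 = $1.47

$1.47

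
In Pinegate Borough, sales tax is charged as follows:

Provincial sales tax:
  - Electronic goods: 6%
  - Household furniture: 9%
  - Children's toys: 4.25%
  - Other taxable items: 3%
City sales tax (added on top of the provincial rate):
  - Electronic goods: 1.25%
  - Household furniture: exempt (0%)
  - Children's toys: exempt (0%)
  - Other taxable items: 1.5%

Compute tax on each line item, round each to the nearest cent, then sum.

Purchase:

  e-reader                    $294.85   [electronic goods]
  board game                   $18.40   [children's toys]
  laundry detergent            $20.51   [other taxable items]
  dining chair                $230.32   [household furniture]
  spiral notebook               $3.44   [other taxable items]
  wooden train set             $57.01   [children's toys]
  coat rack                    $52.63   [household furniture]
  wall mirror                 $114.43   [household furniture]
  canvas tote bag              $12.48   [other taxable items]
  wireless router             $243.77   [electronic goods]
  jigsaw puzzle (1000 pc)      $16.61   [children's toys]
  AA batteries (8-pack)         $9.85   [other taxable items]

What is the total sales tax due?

E-reader $294.85: electronic goods → 6% + 1.25% city = 7.25% → $21.38
Board game $18.40: children's toys → 4.25% + 0% city = 4.25% → $0.78
Laundry detergent $20.51: other taxable items → 3% + 1.5% city = 4.5% → $0.92
Dining chair $230.32: household furniture → 9% + 0% city = 9% → $20.73
Spiral notebook $3.44: other taxable items → 3% + 1.5% city = 4.5% → $0.15
Wooden train set $57.01: children's toys → 4.25% + 0% city = 4.25% → $2.42
Coat rack $52.63: household furniture → 9% + 0% city = 9% → $4.74
Wall mirror $114.43: household furniture → 9% + 0% city = 9% → $10.30
Canvas tote bag $12.48: other taxable items → 3% + 1.5% city = 4.5% → $0.56
Wireless router $243.77: electronic goods → 6% + 1.25% city = 7.25% → $17.67
Jigsaw puzzle (1000 pc) $16.61: children's toys → 4.25% + 0% city = 4.25% → $0.71
AA batteries (8-pack) $9.85: other taxable items → 3% + 1.5% city = 4.5% → $0.44
Total tax = $21.38 + $0.78 + $0.92 + $20.73 + $0.15 + $2.42 + $4.74 + $10.30 + $0.56 + $17.67 + $0.71 + $0.44 = $80.80

$80.80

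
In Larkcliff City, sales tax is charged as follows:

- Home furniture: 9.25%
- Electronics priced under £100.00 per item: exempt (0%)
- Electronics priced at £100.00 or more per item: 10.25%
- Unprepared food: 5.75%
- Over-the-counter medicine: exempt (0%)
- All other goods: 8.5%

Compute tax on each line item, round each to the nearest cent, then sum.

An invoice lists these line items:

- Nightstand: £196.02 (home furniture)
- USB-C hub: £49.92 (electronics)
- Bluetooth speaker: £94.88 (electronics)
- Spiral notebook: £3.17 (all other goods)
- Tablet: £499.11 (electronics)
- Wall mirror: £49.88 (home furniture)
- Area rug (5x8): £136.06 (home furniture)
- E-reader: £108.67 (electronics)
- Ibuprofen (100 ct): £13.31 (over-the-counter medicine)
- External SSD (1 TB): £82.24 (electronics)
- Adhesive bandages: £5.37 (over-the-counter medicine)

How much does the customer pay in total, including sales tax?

Nightstand £196.02: home furniture → 9.25% → £18.13
USB-C hub £49.92: electronics, under £100.00 → 0% → £0.00
Bluetooth speaker £94.88: electronics, under £100.00 → 0% → £0.00
Spiral notebook £3.17: all other goods → 8.5% → £0.27
Tablet £499.11: electronics, £100.00 or more → 10.25% → £51.16
Wall mirror £49.88: home furniture → 9.25% → £4.61
Area rug (5x8) £136.06: home furniture → 9.25% → £12.59
E-reader £108.67: electronics, £100.00 or more → 10.25% → £11.14
Ibuprofen (100 ct) £13.31: over-the-counter medicine → 0% → £0.00
External SSD (1 TB) £82.24: electronics, under £100.00 → 0% → £0.00
Adhesive bandages £5.37: over-the-counter medicine → 0% → £0.00
Subtotal = £1238.63; tax = £97.90; total due = £1336.53

£1336.53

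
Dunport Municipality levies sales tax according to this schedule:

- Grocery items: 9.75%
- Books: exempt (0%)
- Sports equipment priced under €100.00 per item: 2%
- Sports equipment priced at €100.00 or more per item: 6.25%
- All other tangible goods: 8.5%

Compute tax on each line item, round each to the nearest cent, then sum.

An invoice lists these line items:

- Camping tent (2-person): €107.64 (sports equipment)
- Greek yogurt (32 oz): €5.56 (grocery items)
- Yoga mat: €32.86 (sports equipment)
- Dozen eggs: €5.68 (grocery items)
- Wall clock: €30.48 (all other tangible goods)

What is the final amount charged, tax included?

Camping tent (2-person) €107.64: sports equipment, €100.00 or more → 6.25% → €6.73
Greek yogurt (32 oz) €5.56: grocery items → 9.75% → €0.54
Yoga mat €32.86: sports equipment, under €100.00 → 2% → €0.66
Dozen eggs €5.68: grocery items → 9.75% → €0.55
Wall clock €30.48: all other tangible goods → 8.5% → €2.59
Subtotal = €182.22; tax = €11.07; total due = €193.29

€193.29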